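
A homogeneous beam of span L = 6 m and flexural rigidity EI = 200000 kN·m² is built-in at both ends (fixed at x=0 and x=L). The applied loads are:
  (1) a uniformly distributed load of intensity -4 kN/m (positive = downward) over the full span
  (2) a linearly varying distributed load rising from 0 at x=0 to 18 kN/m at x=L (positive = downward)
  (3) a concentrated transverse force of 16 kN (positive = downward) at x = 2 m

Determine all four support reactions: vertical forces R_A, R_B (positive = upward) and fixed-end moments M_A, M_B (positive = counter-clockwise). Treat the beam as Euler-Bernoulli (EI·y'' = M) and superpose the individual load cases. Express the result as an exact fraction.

Load 1 — uniform load w=-4 kN/m over full span:
  R_A = wL/2 = (-4)·6/2 = -12 kN
  M_A = wL²/12 = (-4)·6²/12 = -12 kN·m
  R_B = wL/2 = (-4)·6/2 = -12 kN
  M_B = -wL²/12 = -(-4)·6²/12 = 12 kN·m
Load 2 — triangular load w₀=18 kN/m (0→w₀ over full span):
  R_A = 3w₀L/20 = 3·18·6/20 = 81/5 kN
  M_A = w₀L²/30 = 18·6²/30 = 108/5 kN·m
  R_B = 7w₀L/20 = 7·18·6/20 = 189/5 kN
  M_B = -w₀L²/20 = -18·6²/20 = -162/5 kN·m
Load 3 — point force P=16 kN at a=2 m (b=L-a=4):
  R_A = Pb²(3a+b)/L³ = 16·4²·(3·2+4)/6³ = 320/27 kN
  M_A = Pab²/L² = 16·2·4²/6² = 128/9 kN·m
  R_B = Pa²(a+3b)/L³ = 16·2²·(2+3·4)/6³ = 112/27 kN
  M_B = -Pa²b/L² = -16·2²·4/6² = -64/9 kN·m
Superposition: R_A = 2167/135 kN, M_A = 1072/45 kN·m, R_B = 4043/135 kN, M_B = -1238/45 kN·m

R_A = 2167/135 kN, M_A = 1072/45 kN·m, R_B = 4043/135 kN, M_B = -1238/45 kN·m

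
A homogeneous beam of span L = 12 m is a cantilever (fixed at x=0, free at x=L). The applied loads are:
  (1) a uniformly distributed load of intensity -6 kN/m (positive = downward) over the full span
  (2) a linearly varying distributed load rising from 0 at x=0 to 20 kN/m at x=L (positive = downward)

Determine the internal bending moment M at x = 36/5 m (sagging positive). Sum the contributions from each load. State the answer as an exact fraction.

Load 1 — uniform load w=-6 kN/m over full span:
  M_1 = -w(L-x)²/2 = -(-6)·(12-(36/5))²/2 = 1728/25 kN·m
Load 2 — triangular load w₀=20 kN/m (0→w₀ over full span):
  M_2 = w₀Lx/2 - w₀L²/3 - w₀x³/(6L) = 20·12·(36/5)/2 - 20·12²/3 - 20·(36/5)³/(6·12) = -4992/25 kN·m
Superposition: M = Σ M_i = -3264/25 kN·m ≈ -130.560000 kN·m

M(36/5) = -3264/25 kN·m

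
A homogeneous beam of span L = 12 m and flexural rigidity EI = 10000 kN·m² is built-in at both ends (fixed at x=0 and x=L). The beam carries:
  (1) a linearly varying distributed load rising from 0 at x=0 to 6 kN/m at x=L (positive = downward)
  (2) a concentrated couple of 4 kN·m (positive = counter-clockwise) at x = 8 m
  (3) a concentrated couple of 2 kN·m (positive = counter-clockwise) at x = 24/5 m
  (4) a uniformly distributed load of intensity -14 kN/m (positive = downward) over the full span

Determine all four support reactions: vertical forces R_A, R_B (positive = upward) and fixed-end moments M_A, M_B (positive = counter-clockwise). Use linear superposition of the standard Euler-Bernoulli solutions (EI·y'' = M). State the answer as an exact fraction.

R_A = -16316/225 kN, M_A = -10322/75 kN·m, R_B = -13384/225 kN, M_B = 3136/25 kN·m

Load 1 — triangular load w₀=6 kN/m (0→w₀ over full span):
  R_A = 3w₀L/20 = 3·6·12/20 = 54/5 kN
  M_A = w₀L²/30 = 6·12²/30 = 144/5 kN·m
  R_B = 7w₀L/20 = 7·6·12/20 = 126/5 kN
  M_B = -w₀L²/20 = -6·12²/20 = -216/5 kN·m
Load 2 — applied couple M₀=4 kN·m at a=8 m (b=L-a=4):
  R_A = 6M₀ab/L³ = 6·4·8·4/12³ = 4/9 kN
  M_A = M₀b(2a-b)/L² = 4·4·(2·8-4)/12² = 4/3 kN·m
  R_B = -6M₀ab/L³ = -6·4·8·4/12³ = -4/9 kN
  M_B = M₀a(2b-a)/L² = 4·8·(2·4-8)/12² = 0 kN·m
Load 3 — applied couple M₀=2 kN·m at a=24/5 m (b=L-a=36/5):
  R_A = 6M₀ab/L³ = 6·2·(24/5)·(36/5)/12³ = 6/25 kN
  M_A = M₀b(2a-b)/L² = 2·(36/5)·(2·(24/5)-(36/5))/12² = 6/25 kN·m
  R_B = -6M₀ab/L³ = -6·2·(24/5)·(36/5)/12³ = -6/25 kN
  M_B = M₀a(2b-a)/L² = 2·(24/5)·(2·(36/5)-(24/5))/12² = 16/25 kN·m
Load 4 — uniform load w=-14 kN/m over full span:
  R_A = wL/2 = (-14)·12/2 = -84 kN
  M_A = wL²/12 = (-14)·12²/12 = -168 kN·m
  R_B = wL/2 = (-14)·12/2 = -84 kN
  M_B = -wL²/12 = -(-14)·12²/12 = 168 kN·m
Superposition: R_A = -16316/225 kN, M_A = -10322/75 kN·m, R_B = -13384/225 kN, M_B = 3136/25 kN·m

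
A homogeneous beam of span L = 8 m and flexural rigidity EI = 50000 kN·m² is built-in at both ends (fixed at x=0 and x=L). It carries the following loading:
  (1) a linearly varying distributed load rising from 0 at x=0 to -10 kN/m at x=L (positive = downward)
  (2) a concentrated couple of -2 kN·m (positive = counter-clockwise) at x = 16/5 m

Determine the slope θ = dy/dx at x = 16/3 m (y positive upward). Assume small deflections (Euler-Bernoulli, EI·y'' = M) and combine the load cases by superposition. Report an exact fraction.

Load 1 — triangular load w₀=-10 kN/m (0→w₀ over full span):
  θ_1 = -w₀(2x(L-x)(L-2x)(x+2L)+x²(L-x)²)/(120LEI) = -(-10)·(2·(16/3)·(8-(16/3))·(8-2·(16/3))·((16/3)+2·8)+(16/3)²·(8-(16/3))²)/(120·8·50000) = -224/759375 rad
Load 2 — applied couple M₀=-2 kN·m at a=16/5 m (b=L-a=24/5):
  θ_2 = (R_Ax²/2 - M_Ax - M₀(x-a))/EI  [x>a] with R_A=-9/25, M_A=-6/25 = ((-9/25)·(16/3)²/2 - (-6/25)·(16/3) - (-2)·((16/3)-(16/5)))/50000 = 2/234375 rad
Superposition: θ = Σ θ_i = -5438/18984375 rad ≈ -0.000286 rad

θ(16/3) = -5438/18984375 rad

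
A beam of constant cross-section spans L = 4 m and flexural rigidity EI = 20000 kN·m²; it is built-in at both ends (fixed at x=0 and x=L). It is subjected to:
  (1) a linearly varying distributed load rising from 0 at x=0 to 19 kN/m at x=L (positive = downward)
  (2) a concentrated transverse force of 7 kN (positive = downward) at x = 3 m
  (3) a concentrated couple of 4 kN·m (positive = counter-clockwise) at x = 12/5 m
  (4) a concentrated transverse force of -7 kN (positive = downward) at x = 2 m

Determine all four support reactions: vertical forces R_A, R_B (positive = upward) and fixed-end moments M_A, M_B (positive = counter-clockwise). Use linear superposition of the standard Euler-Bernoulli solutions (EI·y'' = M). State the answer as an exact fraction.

Load 1 — triangular load w₀=19 kN/m (0→w₀ over full span):
  R_A = 3w₀L/20 = 3·19·4/20 = 57/5 kN
  M_A = w₀L²/30 = 19·4²/30 = 152/15 kN·m
  R_B = 7w₀L/20 = 7·19·4/20 = 133/5 kN
  M_B = -w₀L²/20 = -19·4²/20 = -76/5 kN·m
Load 2 — point force P=7 kN at a=3 m (b=L-a=1):
  R_A = Pb²(3a+b)/L³ = 7·1²·(3·3+1)/4³ = 35/32 kN
  M_A = Pab²/L² = 7·3·1²/4² = 21/16 kN·m
  R_B = Pa²(a+3b)/L³ = 7·3²·(3+3·1)/4³ = 189/32 kN
  M_B = -Pa²b/L² = -7·3²·1/4² = -63/16 kN·m
Load 3 — applied couple M₀=4 kN·m at a=12/5 m (b=L-a=8/5):
  R_A = 6M₀ab/L³ = 6·4·(12/5)·(8/5)/4³ = 36/25 kN
  M_A = M₀b(2a-b)/L² = 4·(8/5)·(2·(12/5)-(8/5))/4² = 32/25 kN·m
  R_B = -6M₀ab/L³ = -6·4·(12/5)·(8/5)/4³ = -36/25 kN
  M_B = M₀a(2b-a)/L² = 4·(12/5)·(2·(8/5)-(12/5))/4² = 12/25 kN·m
Load 4 — point force P=-7 kN at a=2 m (b=L-a=2):
  R_A = Pb²(3a+b)/L³ = (-7)·2²·(3·2+2)/4³ = -7/2 kN
  M_A = Pab²/L² = (-7)·2·2²/4² = -7/2 kN·m
  R_B = Pa²(a+3b)/L³ = (-7)·2²·(2+3·2)/4³ = -7/2 kN
  M_B = -Pa²b/L² = -(-7)·2²·2/4² = 7/2 kN·m
Superposition: R_A = 8347/800 kN, M_A = 11071/1200 kN·m, R_B = 22053/800 kN, M_B = -6063/400 kN·m

R_A = 8347/800 kN, M_A = 11071/1200 kN·m, R_B = 22053/800 kN, M_B = -6063/400 kN·m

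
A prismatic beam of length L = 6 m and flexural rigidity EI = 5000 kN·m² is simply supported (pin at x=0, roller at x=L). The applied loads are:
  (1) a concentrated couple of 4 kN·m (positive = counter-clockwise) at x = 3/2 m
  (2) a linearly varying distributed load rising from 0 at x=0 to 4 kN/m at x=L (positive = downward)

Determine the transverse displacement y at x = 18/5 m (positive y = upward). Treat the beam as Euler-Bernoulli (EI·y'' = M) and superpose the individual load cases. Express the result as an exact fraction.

y(18/5) = -413613/78125000 m

Load 1 — applied couple M₀=4 kN·m at a=3/2 m (b=L-a=9/2):
  y_1 = (M₀x³/(6L)-M₀(x-a)²/2+C₁x)/EI  [x>a] with C₁=M₀(3b²-L²)/(6L)=11/4 = (4·(18/5)³/(6·6)-4·((18/5)-(3/2))²/2+(11/4)·(18/5))/5000 = 783/625000 m
Load 2 — triangular load w₀=4 kN/m (0→w₀ over full span):
  y_2 = -w₀x(7L⁴-10L²x²+3x⁴)/(360LEI) = -4·(18/5)·(7·6⁴-10·6²·(18/5)²+3·(18/5)⁴)/(360·6·5000) = -63936/9765625 m
Superposition: y = Σ y_i = -413613/78125000 m ≈ -0.005294 m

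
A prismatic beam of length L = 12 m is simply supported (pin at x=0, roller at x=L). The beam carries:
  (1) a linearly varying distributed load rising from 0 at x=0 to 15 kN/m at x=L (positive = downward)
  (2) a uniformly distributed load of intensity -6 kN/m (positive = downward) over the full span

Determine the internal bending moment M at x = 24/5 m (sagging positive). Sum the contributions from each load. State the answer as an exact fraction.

Load 1 — triangular load w₀=15 kN/m (0→w₀ over full span):
  M_1 = w₀Lx/6 - w₀x³/(6L) = 15·12·(24/5)/6 - 15·(24/5)³/(6·12) = 3024/25 kN·m
Load 2 — uniform load w=-6 kN/m over full span:
  M_2 = wx(L-x)/2 = (-6)·(24/5)·(12-(24/5))/2 = -2592/25 kN·m
Superposition: M = Σ M_i = 432/25 kN·m ≈ 17.280000 kN·m

M(24/5) = 432/25 kN·m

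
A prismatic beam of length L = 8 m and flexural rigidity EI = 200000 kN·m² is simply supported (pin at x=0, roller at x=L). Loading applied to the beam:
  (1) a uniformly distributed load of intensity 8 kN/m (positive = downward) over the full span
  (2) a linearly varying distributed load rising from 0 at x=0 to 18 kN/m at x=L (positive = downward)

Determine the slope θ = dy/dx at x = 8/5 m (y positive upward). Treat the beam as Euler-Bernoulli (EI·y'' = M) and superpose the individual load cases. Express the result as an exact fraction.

Load 1 — uniform load w=8 kN/m over full span:
  θ_1 = -w(L³-6Lx²+4x³)/(24EI) = -8·(8³-6·8·(8/5)²+4·(8/5)³)/(24·200000) = -264/390625 rad
Load 2 — triangular load w₀=18 kN/m (0→w₀ over full span):
  θ_2 = -w₀(7L⁴-30L²x²+15x⁴)/(360LEI) = -18·(7·8⁴-30·8²·(8/5)²+15·(8/5)⁴)/(360·8·200000) = -1456/1953125 rad
Superposition: θ = Σ θ_i = -2776/1953125 rad ≈ -0.001421 rad

θ(8/5) = -2776/1953125 rad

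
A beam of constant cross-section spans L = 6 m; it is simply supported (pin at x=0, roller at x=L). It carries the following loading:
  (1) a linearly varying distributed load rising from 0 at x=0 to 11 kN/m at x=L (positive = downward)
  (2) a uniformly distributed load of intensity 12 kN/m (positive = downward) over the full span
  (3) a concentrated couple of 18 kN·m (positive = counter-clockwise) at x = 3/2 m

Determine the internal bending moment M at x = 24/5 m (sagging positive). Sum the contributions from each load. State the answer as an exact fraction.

M(24/5) = 6246/125 kN·m

Load 1 — triangular load w₀=11 kN/m (0→w₀ over full span):
  M_1 = w₀Lx/6 - w₀x³/(6L) = 11·6·(24/5)/6 - 11·(24/5)³/(6·6) = 2376/125 kN·m
Load 2 — uniform load w=12 kN/m over full span:
  M_2 = wx(L-x)/2 = 12·(24/5)·(6-(24/5))/2 = 864/25 kN·m
Load 3 — applied couple M₀=18 kN·m at a=3/2 m (b=L-a=9/2):
  M_3 = M₀x/L - M₀  [x>a] = 18·(24/5)/6 - 18 = -18/5 kN·m
Superposition: M = Σ M_i = 6246/125 kN·m ≈ 49.968000 kN·m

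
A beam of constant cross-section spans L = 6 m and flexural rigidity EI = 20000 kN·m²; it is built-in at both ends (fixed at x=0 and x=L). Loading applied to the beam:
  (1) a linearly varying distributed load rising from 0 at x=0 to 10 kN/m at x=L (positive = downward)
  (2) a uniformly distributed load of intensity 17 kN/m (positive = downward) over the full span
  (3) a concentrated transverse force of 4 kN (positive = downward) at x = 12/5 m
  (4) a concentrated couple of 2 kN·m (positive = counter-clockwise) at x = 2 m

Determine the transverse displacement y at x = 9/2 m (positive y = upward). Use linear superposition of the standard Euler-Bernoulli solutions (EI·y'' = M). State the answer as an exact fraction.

Load 1 — triangular load w₀=10 kN/m (0→w₀ over full span):
  y_1 = -w₀x²(L-x)²(x+2L)/(120LEI) = -10·(9/2)²·(6-(9/2))²·((9/2)+2·6)/(120·6·20000) = -2673/5120000 m
Load 2 — uniform load w=17 kN/m over full span:
  y_2 = -wx²(L-x)²/(24EI) = -17·(9/2)²·(6-(9/2))²/(24·20000) = -4131/2560000 m
Load 3 — point force P=4 kN at a=12/5 m (b=L-a=18/5):
  y_3 = -Pa²(L-x)²(3bL-(3b+a)(L-x))/(6L³EI)  [x>a] = -4·(12/5)²·(6-(9/2))²·(3·(18/5)·6-(3·(18/5)+(12/5))·(6-(9/2)))/(6·6³·20000) = -9/100000 m
Load 4 — applied couple M₀=2 kN·m at a=2 m (b=L-a=4):
  y_4 = (R_Ax³/6 - M_Ax²/2 - M₀(x-a)²/2)/EI  [x>a] with R_A=4/9, M_A=0 = ((4/9)·(9/2)³/6 - 0·(9/2)²/2 - 2·((9/2)-2)²/2)/20000 = 1/40000 m
Superposition: y = Σ y_i = -56339/25600000 m ≈ -0.002201 m

y(9/2) = -56339/25600000 m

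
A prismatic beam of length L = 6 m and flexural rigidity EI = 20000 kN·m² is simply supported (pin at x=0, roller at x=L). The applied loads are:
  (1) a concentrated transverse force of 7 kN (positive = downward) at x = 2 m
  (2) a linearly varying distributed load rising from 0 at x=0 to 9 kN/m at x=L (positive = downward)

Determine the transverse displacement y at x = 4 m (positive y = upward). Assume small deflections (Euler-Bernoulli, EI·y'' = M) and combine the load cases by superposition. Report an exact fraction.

y(4) = -101/22500 m

Load 1 — point force P=7 kN at a=2 m (b=L-a=4):
  y_1 = -Pa(L-x)(2Lx-a²-x²)/(6LEI)  [x>a] = -7·2·(6-4)·(2·6·4-2²-4²)/(6·6·20000) = -49/45000 m
Load 2 — triangular load w₀=9 kN/m (0→w₀ over full span):
  y_2 = -w₀x(7L⁴-10L²x²+3x⁴)/(360LEI) = -9·4·(7·6⁴-10·6²·4²+3·4⁴)/(360·6·20000) = -17/5000 m
Superposition: y = Σ y_i = -101/22500 m ≈ -0.004489 m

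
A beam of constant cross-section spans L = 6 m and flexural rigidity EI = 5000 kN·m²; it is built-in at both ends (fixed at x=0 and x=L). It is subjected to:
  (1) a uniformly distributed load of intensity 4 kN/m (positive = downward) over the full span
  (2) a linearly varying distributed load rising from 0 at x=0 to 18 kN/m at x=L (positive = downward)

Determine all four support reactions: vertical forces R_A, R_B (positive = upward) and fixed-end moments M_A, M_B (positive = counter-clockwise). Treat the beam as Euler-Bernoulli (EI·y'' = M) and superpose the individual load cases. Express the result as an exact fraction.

Load 1 — uniform load w=4 kN/m over full span:
  R_A = wL/2 = 4·6/2 = 12 kN
  M_A = wL²/12 = 4·6²/12 = 12 kN·m
  R_B = wL/2 = 4·6/2 = 12 kN
  M_B = -wL²/12 = -4·6²/12 = -12 kN·m
Load 2 — triangular load w₀=18 kN/m (0→w₀ over full span):
  R_A = 3w₀L/20 = 3·18·6/20 = 81/5 kN
  M_A = w₀L²/30 = 18·6²/30 = 108/5 kN·m
  R_B = 7w₀L/20 = 7·18·6/20 = 189/5 kN
  M_B = -w₀L²/20 = -18·6²/20 = -162/5 kN·m
Superposition: R_A = 141/5 kN, M_A = 168/5 kN·m, R_B = 249/5 kN, M_B = -222/5 kN·m

R_A = 141/5 kN, M_A = 168/5 kN·m, R_B = 249/5 kN, M_B = -222/5 kN·m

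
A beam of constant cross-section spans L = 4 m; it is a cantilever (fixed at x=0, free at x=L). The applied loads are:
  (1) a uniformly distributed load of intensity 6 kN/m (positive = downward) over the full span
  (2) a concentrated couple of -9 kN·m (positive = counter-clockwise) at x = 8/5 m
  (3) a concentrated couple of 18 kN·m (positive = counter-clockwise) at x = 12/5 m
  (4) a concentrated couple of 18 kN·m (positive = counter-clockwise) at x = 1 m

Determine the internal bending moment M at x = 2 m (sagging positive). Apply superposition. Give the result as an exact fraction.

M(2) = 6 kN·m

Load 1 — uniform load w=6 kN/m over full span:
  M_1 = -w(L-x)²/2 = -6·(4-2)²/2 = -12 kN·m
Load 2 — applied couple M₀=-9 kN·m at a=8/5 m (b=L-a=12/5):
  M_2 = 0  [x>a] = 0 kN·m
Load 3 — applied couple M₀=18 kN·m at a=12/5 m (b=L-a=8/5):
  M_3 = M₀  [x≤a] = 18 = 18 kN·m
Load 4 — applied couple M₀=18 kN·m at a=1 m (b=L-a=3):
  M_4 = 0  [x>a] = 0 kN·m
Superposition: M = Σ M_i = 6 kN·m ≈ 6.000000 kN·m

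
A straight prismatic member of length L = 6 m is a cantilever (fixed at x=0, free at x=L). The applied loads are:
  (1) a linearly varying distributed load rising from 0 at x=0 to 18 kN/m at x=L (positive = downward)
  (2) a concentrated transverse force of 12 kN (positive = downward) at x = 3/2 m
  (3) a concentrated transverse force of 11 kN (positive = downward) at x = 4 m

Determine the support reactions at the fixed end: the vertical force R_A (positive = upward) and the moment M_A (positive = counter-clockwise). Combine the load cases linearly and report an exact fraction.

Load 1 — triangular load w₀=18 kN/m (0→w₀ over full span):
  R_A = w₀L/2 = 18·6/2 = 54 kN
  M_A = w₀L²/3 = 18·6²/3 = 216 kN·m
Load 2 — point force P=12 kN at a=3/2 m (b=L-a=9/2):
  R_A = P = 12 kN
  M_A = Pa = 12·(3/2) = 18 kN·m
Load 3 — point force P=11 kN at a=4 m (b=L-a=2):
  R_A = P = 11 kN
  M_A = Pa = 11·4 = 44 kN·m
Superposition: R_A = 77 kN, M_A = 278 kN·m

R_A = 77 kN, M_A = 278 kN·m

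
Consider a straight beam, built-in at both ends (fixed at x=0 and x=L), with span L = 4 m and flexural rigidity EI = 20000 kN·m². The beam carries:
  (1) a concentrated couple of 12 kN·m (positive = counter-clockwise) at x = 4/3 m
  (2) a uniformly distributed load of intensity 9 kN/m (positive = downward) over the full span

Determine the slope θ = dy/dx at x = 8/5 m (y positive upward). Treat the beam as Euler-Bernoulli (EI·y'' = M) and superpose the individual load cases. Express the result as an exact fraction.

Load 1 — applied couple M₀=12 kN·m at a=4/3 m (b=L-a=8/3):
  θ_1 = (R_Ax²/2 - M_Ax - M₀(x-a))/EI  [x>a] with R_A=4, M_A=0 = (4·(8/5)²/2 - 0·(8/5) - 12·((8/5)-(4/3)))/20000 = 3/31250 rad
Load 2 — uniform load w=9 kN/m over full span:
  θ_2 = -wx(L-x)(L-2x)/(12EI) = -9·(8/5)·(4-(8/5))·(4-2·(8/5))/(12·20000) = -9/78125 rad
Superposition: θ = Σ θ_i = -3/156250 rad ≈ -0.000019 rad

θ(8/5) = -3/156250 rad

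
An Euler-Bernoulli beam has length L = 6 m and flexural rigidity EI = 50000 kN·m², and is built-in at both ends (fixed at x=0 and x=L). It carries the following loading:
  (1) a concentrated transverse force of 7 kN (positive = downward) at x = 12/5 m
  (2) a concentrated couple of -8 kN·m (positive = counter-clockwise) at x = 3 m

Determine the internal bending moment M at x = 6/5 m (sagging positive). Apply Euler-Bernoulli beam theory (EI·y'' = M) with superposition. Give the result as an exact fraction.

M(6/5) = -628/625 kN·m

Load 1 — point force P=7 kN at a=12/5 m (b=L-a=18/5):
  M_1 = Pb²(3a+b)x/L³ - Pab²/L²  [x≤a] = 7·(18/5)²·(3·(12/5)+(18/5))·(6/5)/6³ - 7·(12/5)·(18/5)²/6² = -378/625 kN·m
Load 2 — applied couple M₀=-8 kN·m at a=3 m (b=L-a=3):
  M_2 = R_Ax - M_A  [x≤a] with R_A=-2, M_A=-2 = (-2)·(6/5) - (-2) = -2/5 kN·m
Superposition: M = Σ M_i = -628/625 kN·m ≈ -1.004800 kN·m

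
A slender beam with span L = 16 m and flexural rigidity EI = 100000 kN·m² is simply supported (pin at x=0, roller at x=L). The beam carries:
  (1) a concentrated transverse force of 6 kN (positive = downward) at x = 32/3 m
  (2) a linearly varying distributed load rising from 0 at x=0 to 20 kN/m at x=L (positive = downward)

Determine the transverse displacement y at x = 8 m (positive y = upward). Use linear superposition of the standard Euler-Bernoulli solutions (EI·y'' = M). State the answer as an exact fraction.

y(8) = -7568/84375 m

Load 1 — point force P=6 kN at a=32/3 m (b=L-a=16/3):
  y_1 = -Pbx(L²-b²-x²)/(6LEI)  [x≤a] = -6·(16/3)·8·(16²-(16/3)²-8²)/(6·16·100000) = -368/84375 m
Load 2 — triangular load w₀=20 kN/m (0→w₀ over full span):
  y_2 = -w₀x(7L⁴-10L²x²+3x⁴)/(360LEI) = -20·8·(7·16⁴-10·16²·8²+3·8⁴)/(360·16·100000) = -32/375 m
Superposition: y = Σ y_i = -7568/84375 m ≈ -0.089695 m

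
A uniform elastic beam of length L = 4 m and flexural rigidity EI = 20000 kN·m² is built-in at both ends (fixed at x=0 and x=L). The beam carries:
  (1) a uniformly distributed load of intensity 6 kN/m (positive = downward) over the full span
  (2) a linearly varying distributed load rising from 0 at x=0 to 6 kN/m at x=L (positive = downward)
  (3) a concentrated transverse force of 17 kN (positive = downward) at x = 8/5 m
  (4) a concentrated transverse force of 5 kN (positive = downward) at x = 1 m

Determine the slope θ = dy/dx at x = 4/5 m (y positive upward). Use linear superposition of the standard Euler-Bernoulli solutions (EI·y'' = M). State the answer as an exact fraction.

θ(4/5) = -60713/125000000 rad

Load 1 — uniform load w=6 kN/m over full span:
  θ_1 = -wx(L-x)(L-2x)/(12EI) = -6·(4/5)·(4-(4/5))·(4-2·(4/5))/(12·20000) = -12/78125 rad
Load 2 — triangular load w₀=6 kN/m (0→w₀ over full span):
  θ_2 = -w₀(2x(L-x)(L-2x)(x+2L)+x²(L-x)²)/(120LEI) = -6·(2·(4/5)·(4-(4/5))·(4-2·(4/5))·((4/5)+2·4)+(4/5)²·(4-(4/5))²)/(120·4·20000) = -28/390625 rad
Load 3 — point force P=17 kN at a=8/5 m (b=L-a=12/5):
  θ_3 = -Pb²x(2aL-(3a+b)x)/(2L³EI)  [x≤a] = -17·(12/5)²·(4/5)·(2·(8/5)·4-(3·(8/5)+(12/5))·(4/5))/(2·4³·20000) = -1683/7812500 rad
Load 4 — point force P=5 kN at a=1 m (b=L-a=3):
  θ_4 = -Pb²x(2aL-(3a+b)x)/(2L³EI)  [x≤a] = -5·3²·(4/5)·(2·1·4-(3·1+3)·(4/5))/(2·4³·20000) = -9/200000 rad
Superposition: θ = Σ θ_i = -60713/125000000 rad ≈ -0.000486 rad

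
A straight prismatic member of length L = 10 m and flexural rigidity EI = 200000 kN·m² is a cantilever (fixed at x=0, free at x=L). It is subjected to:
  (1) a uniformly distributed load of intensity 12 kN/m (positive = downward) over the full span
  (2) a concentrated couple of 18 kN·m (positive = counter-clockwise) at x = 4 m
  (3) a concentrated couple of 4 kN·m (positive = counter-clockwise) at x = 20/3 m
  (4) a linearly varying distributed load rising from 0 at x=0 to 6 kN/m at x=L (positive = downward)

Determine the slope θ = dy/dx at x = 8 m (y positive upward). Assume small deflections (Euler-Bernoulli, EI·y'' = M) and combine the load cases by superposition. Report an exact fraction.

θ(8) = -4927/375000 rad

Load 1 — uniform load w=12 kN/m over full span:
  θ_1 = -wx(x²-3Lx+3L²)/(6EI) = -12·8·(8²-3·10·8+3·10²)/(6·200000) = -31/3125 rad
Load 2 — applied couple M₀=18 kN·m at a=4 m (b=L-a=6):
  θ_2 = M₀a/EI  [x>a] = 18·4/200000 = 9/25000 rad
Load 3 — applied couple M₀=4 kN·m at a=20/3 m (b=L-a=10/3):
  θ_3 = M₀a/EI  [x>a] = 4·(20/3)/200000 = 1/7500 rad
Load 4 — triangular load w₀=6 kN/m (0→w₀ over full span):
  θ_4 = (w₀Lx²/4-w₀L²x/3-w₀x⁴/(24L))/EI = (6·10·8²/4-6·10²·8/3-6·8⁴/(24·10))/200000 = -58/15625 rad
Superposition: θ = Σ θ_i = -4927/375000 rad ≈ -0.013139 rad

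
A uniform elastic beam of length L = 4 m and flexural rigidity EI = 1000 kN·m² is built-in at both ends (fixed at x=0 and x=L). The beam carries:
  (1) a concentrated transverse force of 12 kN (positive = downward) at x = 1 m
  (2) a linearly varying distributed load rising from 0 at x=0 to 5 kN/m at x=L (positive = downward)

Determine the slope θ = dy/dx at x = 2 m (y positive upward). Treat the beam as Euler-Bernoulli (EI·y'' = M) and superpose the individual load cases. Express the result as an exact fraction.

Load 1 — point force P=12 kN at a=1 m (b=L-a=3):
  θ_1 = Pa²(L-x)(2bL-(3b+a)(L-x))/(2L³EI)  [x>a] = 12·1²·(4-2)·(2·3·4-(3·3+1)·(4-2))/(2·4³·1000) = 3/4000 rad
Load 2 — triangular load w₀=5 kN/m (0→w₀ over full span):
  θ_2 = -w₀(2x(L-x)(L-2x)(x+2L)+x²(L-x)²)/(120LEI) = -5·(2·2·(4-2)·(4-2·2)·(2+2·4)+2²·(4-2)²)/(120·4·1000) = -1/6000 rad
Superposition: θ = Σ θ_i = 7/12000 rad ≈ 0.000583 rad

θ(2) = 7/12000 rad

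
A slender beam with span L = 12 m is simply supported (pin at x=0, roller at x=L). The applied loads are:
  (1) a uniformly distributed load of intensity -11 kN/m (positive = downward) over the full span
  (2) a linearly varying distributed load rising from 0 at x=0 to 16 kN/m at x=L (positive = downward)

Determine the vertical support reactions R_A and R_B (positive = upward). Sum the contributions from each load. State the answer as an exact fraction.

Load 1 — uniform load w=-11 kN/m over full span:
  R_A = wL/2 = (-11)·12/2 = -66 kN
  R_B = wL/2 = (-11)·12/2 = -66 kN
Load 2 — triangular load w₀=16 kN/m (0→w₀ over full span):
  R_A = w₀L/6 = 16·12/6 = 32 kN
  R_B = w₀L/3 = 16·12/3 = 64 kN
Superposition: R_A = -34 kN, R_B = -2 kN

R_A = -34 kN, R_B = -2 kN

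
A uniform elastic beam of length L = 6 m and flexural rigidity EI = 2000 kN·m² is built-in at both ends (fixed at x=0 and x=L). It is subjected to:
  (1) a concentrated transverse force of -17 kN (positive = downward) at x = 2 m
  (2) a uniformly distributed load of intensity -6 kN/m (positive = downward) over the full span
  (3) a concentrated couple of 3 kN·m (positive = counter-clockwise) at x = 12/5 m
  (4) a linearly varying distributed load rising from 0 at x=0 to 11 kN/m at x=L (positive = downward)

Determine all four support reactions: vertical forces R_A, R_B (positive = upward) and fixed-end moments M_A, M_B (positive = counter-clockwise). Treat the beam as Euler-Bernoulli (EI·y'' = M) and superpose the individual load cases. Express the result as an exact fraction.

R_A = -26963/1350 kN, M_A = -4399/225 kN·m, R_B = -37/1350 kN, M_B = 1511/225 kN·m

Load 1 — point force P=-17 kN at a=2 m (b=L-a=4):
  R_A = Pb²(3a+b)/L³ = (-17)·4²·(3·2+4)/6³ = -340/27 kN
  M_A = Pab²/L² = (-17)·2·4²/6² = -136/9 kN·m
  R_B = Pa²(a+3b)/L³ = (-17)·2²·(2+3·4)/6³ = -119/27 kN
  M_B = -Pa²b/L² = -(-17)·2²·4/6² = 68/9 kN·m
Load 2 — uniform load w=-6 kN/m over full span:
  R_A = wL/2 = (-6)·6/2 = -18 kN
  M_A = wL²/12 = (-6)·6²/12 = -18 kN·m
  R_B = wL/2 = (-6)·6/2 = -18 kN
  M_B = -wL²/12 = -(-6)·6²/12 = 18 kN·m
Load 3 — applied couple M₀=3 kN·m at a=12/5 m (b=L-a=18/5):
  R_A = 6M₀ab/L³ = 6·3·(12/5)·(18/5)/6³ = 18/25 kN
  M_A = M₀b(2a-b)/L² = 3·(18/5)·(2·(12/5)-(18/5))/6² = 9/25 kN·m
  R_B = -6M₀ab/L³ = -6·3·(12/5)·(18/5)/6³ = -18/25 kN
  M_B = M₀a(2b-a)/L² = 3·(12/5)·(2·(18/5)-(12/5))/6² = 24/25 kN·m
Load 4 — triangular load w₀=11 kN/m (0→w₀ over full span):
  R_A = 3w₀L/20 = 3·11·6/20 = 99/10 kN
  M_A = w₀L²/30 = 11·6²/30 = 66/5 kN·m
  R_B = 7w₀L/20 = 7·11·6/20 = 231/10 kN
  M_B = -w₀L²/20 = -11·6²/20 = -99/5 kN·m
Superposition: R_A = -26963/1350 kN, M_A = -4399/225 kN·m, R_B = -37/1350 kN, M_B = 1511/225 kN·m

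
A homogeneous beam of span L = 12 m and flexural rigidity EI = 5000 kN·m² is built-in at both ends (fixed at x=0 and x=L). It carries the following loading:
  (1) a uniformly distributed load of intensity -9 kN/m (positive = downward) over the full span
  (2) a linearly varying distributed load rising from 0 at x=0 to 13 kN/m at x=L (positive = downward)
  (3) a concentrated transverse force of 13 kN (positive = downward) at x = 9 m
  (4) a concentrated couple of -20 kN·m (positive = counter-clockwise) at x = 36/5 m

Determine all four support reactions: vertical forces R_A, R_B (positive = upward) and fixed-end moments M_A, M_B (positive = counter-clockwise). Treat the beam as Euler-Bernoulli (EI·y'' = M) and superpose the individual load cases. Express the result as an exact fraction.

Load 1 — uniform load w=-9 kN/m over full span:
  R_A = wL/2 = (-9)·12/2 = -54 kN
  M_A = wL²/12 = (-9)·12²/12 = -108 kN·m
  R_B = wL/2 = (-9)·12/2 = -54 kN
  M_B = -wL²/12 = -(-9)·12²/12 = 108 kN·m
Load 2 — triangular load w₀=13 kN/m (0→w₀ over full span):
  R_A = 3w₀L/20 = 3·13·12/20 = 117/5 kN
  M_A = w₀L²/30 = 13·12²/30 = 312/5 kN·m
  R_B = 7w₀L/20 = 7·13·12/20 = 273/5 kN
  M_B = -w₀L²/20 = -13·12²/20 = -468/5 kN·m
Load 3 — point force P=13 kN at a=9 m (b=L-a=3):
  R_A = Pb²(3a+b)/L³ = 13·3²·(3·9+3)/12³ = 65/32 kN
  M_A = Pab²/L² = 13·9·3²/12² = 117/16 kN·m
  R_B = Pa²(a+3b)/L³ = 13·9²·(9+3·3)/12³ = 351/32 kN
  M_B = -Pa²b/L² = -13·9²·3/12² = -351/16 kN·m
Load 4 — applied couple M₀=-20 kN·m at a=36/5 m (b=L-a=24/5):
  R_A = 6M₀ab/L³ = 6·(-20)·(36/5)·(24/5)/12³ = -12/5 kN
  M_A = M₀b(2a-b)/L² = (-20)·(24/5)·(2·(36/5)-(24/5))/12² = -32/5 kN·m
  R_B = -6M₀ab/L³ = -6·(-20)·(36/5)·(24/5)/12³ = 12/5 kN
  M_B = M₀a(2b-a)/L² = (-20)·(36/5)·(2·(24/5)-(36/5))/12² = -12/5 kN·m
Superposition: R_A = -991/32 kN, M_A = -715/16 kN·m, R_B = 447/32 kN, M_B = -159/16 kN·m

R_A = -991/32 kN, M_A = -715/16 kN·m, R_B = 447/32 kN, M_B = -159/16 kN·m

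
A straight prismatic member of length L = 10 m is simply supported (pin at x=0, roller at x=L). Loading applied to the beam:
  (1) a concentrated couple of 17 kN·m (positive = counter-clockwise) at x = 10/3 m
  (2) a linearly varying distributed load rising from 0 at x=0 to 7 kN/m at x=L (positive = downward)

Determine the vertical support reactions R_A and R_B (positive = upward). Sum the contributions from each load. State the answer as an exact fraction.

R_A = 401/30 kN, R_B = 649/30 kN

Load 1 — applied couple M₀=17 kN·m at a=10/3 m (b=L-a=20/3):
  R_A = M₀/L = 17/10 kN
  R_B = -M₀/L = -17/10 kN
Load 2 — triangular load w₀=7 kN/m (0→w₀ over full span):
  R_A = w₀L/6 = 7·10/6 = 35/3 kN
  R_B = w₀L/3 = 7·10/3 = 70/3 kN
Superposition: R_A = 401/30 kN, R_B = 649/30 kN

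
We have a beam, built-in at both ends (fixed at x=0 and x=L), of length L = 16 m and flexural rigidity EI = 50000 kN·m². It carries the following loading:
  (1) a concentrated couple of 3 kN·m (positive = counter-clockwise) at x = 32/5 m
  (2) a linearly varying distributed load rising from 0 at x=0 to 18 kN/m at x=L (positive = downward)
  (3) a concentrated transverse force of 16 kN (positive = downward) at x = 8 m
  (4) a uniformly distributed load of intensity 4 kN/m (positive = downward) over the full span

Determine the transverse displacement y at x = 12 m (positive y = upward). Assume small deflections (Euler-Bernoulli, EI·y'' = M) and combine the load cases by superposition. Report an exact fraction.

Load 1 — applied couple M₀=3 kN·m at a=32/5 m (b=L-a=48/5):
  y_1 = (R_Ax³/6 - M_Ax²/2 - M₀(x-a)²/2)/EI  [x>a] with R_A=27/100, M_A=9/25 = ((27/100)·12³/6 - (9/25)·12²/2 - 3·(12-(32/5))²/2)/50000 = 3/31250 m
Load 2 — triangular load w₀=18 kN/m (0→w₀ over full span):
  y_2 = -w₀x²(L-x)²(x+2L)/(120LEI) = -18·12²·(16-12)²·(12+2·16)/(120·16·50000) = -297/15625 m
Load 3 — point force P=16 kN at a=8 m (b=L-a=8):
  y_3 = -Pa²(L-x)²(3bL-(3b+a)(L-x))/(6L³EI)  [x>a] = -16·8²·(16-12)²·(3·8·16-(3·8+8)·(16-12))/(6·16³·50000) = -32/9375 m
Load 4 — uniform load w=4 kN/m over full span:
  y_4 = -wx²(L-x)²/(24EI) = -4·12²·(16-12)²/(24·50000) = -24/3125 m
Superposition: y = Σ y_i = -2813/93750 m ≈ -0.030005 m

y(12) = -2813/93750 m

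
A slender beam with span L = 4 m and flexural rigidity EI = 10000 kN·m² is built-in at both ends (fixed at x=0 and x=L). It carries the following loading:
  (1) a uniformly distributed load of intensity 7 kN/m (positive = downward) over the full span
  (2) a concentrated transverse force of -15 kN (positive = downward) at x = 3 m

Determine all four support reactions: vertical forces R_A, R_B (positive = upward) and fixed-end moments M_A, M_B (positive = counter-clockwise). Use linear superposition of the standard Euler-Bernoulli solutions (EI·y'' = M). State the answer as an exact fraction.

Load 1 — uniform load w=7 kN/m over full span:
  R_A = wL/2 = 7·4/2 = 14 kN
  M_A = wL²/12 = 7·4²/12 = 28/3 kN·m
  R_B = wL/2 = 7·4/2 = 14 kN
  M_B = -wL²/12 = -7·4²/12 = -28/3 kN·m
Load 2 — point force P=-15 kN at a=3 m (b=L-a=1):
  R_A = Pb²(3a+b)/L³ = (-15)·1²·(3·3+1)/4³ = -75/32 kN
  M_A = Pab²/L² = (-15)·3·1²/4² = -45/16 kN·m
  R_B = Pa²(a+3b)/L³ = (-15)·3²·(3+3·1)/4³ = -405/32 kN
  M_B = -Pa²b/L² = -(-15)·3²·1/4² = 135/16 kN·m
Superposition: R_A = 373/32 kN, M_A = 313/48 kN·m, R_B = 43/32 kN, M_B = -43/48 kN·m

R_A = 373/32 kN, M_A = 313/48 kN·m, R_B = 43/32 kN, M_B = -43/48 kN·m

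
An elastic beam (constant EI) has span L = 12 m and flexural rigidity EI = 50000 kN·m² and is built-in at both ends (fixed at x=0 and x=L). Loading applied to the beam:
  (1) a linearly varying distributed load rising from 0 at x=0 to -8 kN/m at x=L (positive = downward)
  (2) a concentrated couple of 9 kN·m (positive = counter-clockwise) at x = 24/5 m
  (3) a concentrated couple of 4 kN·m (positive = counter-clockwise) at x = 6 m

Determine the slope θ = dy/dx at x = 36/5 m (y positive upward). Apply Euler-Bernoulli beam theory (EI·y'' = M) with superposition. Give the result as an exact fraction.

Load 1 — triangular load w₀=-8 kN/m (0→w₀ over full span):
  θ_1 = -w₀(2x(L-x)(L-2x)(x+2L)+x²(L-x)²)/(120LEI) = -(-8)·(2·(36/5)·(12-(36/5))·(12-2·(36/5))·((36/5)+2·12)+(36/5)²·(12-(36/5))²)/(120·12·50000) = -864/1953125 rad
Load 2 — applied couple M₀=9 kN·m at a=24/5 m (b=L-a=36/5):
  θ_2 = (R_Ax²/2 - M_Ax - M₀(x-a))/EI  [x>a] with R_A=27/25, M_A=27/25 = ((27/25)·(36/5)²/2 - (27/25)·(36/5) - 9·((36/5)-(24/5)))/50000 = -54/1953125 rad
Load 3 — applied couple M₀=4 kN·m at a=6 m (b=L-a=6):
  θ_3 = (R_Ax²/2 - M_Ax - M₀(x-a))/EI  [x>a] with R_A=1/2, M_A=1 = ((1/2)·(36/5)²/2 - 1·(36/5) - 4·((36/5)-6))/50000 = 3/156250 rad
Superposition: θ = Σ θ_i = -1761/3906250 rad ≈ -0.000451 rad

θ(36/5) = -1761/3906250 rad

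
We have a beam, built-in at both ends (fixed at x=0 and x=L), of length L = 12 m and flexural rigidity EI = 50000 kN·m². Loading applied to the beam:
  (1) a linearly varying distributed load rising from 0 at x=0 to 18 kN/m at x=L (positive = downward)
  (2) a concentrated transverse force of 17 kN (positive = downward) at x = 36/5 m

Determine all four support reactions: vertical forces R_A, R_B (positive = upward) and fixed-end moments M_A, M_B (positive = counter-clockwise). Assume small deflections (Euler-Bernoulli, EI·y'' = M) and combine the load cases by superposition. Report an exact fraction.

R_A = 4798/125 kN, M_A = 13248/125 kN·m, R_B = 10827/125 kN, M_B = -19872/125 kN·m

Load 1 — triangular load w₀=18 kN/m (0→w₀ over full span):
  R_A = 3w₀L/20 = 3·18·12/20 = 162/5 kN
  M_A = w₀L²/30 = 18·12²/30 = 432/5 kN·m
  R_B = 7w₀L/20 = 7·18·12/20 = 378/5 kN
  M_B = -w₀L²/20 = -18·12²/20 = -648/5 kN·m
Load 2 — point force P=17 kN at a=36/5 m (b=L-a=24/5):
  R_A = Pb²(3a+b)/L³ = 17·(24/5)²·(3·(36/5)+(24/5))/12³ = 748/125 kN
  M_A = Pab²/L² = 17·(36/5)·(24/5)²/12² = 2448/125 kN·m
  R_B = Pa²(a+3b)/L³ = 17·(36/5)²·((36/5)+3·(24/5))/12³ = 1377/125 kN
  M_B = -Pa²b/L² = -17·(36/5)²·(24/5)/12² = -3672/125 kN·m
Superposition: R_A = 4798/125 kN, M_A = 13248/125 kN·m, R_B = 10827/125 kN, M_B = -19872/125 kN·m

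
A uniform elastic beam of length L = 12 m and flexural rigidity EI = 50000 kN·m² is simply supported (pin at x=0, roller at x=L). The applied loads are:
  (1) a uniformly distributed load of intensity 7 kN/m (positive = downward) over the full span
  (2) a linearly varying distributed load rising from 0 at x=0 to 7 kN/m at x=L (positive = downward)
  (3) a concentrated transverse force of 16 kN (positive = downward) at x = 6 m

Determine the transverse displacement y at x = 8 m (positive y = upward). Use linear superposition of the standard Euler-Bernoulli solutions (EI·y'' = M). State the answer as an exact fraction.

y(8) = -1676/28125 m

Load 1 — uniform load w=7 kN/m over full span:
  y_1 = -wx(L³-2Lx²+x³)/(24EI) = -7·8·(12³-2·12·8²+8³)/(24·50000) = -308/9375 m
Load 2 — triangular load w₀=7 kN/m (0→w₀ over full span):
  y_2 = -w₀x(7L⁴-10L²x²+3x⁴)/(360LEI) = -7·8·(7·12⁴-10·12²·8²+3·8⁴)/(360·12·50000) = -476/28125 m
Load 3 — point force P=16 kN at a=6 m (b=L-a=6):
  y_3 = -Pa(L-x)(2Lx-a²-x²)/(6LEI)  [x>a] = -16·6·(12-8)·(2·12·8-6²-8²)/(6·12·50000) = -92/9375 m
Superposition: y = Σ y_i = -1676/28125 m ≈ -0.059591 m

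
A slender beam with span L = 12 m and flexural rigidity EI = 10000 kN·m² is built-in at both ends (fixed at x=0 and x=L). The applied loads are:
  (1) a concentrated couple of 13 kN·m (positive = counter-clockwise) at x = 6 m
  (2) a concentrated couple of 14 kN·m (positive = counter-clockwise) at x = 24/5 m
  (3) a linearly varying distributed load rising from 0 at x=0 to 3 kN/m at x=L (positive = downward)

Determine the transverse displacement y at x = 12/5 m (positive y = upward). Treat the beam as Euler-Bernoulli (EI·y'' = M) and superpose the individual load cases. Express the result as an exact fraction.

Load 1 — applied couple M₀=13 kN·m at a=6 m (b=L-a=6):
  y_1 = (R_Ax³/6 - M_Ax²/2)/EI  [x≤a] with R_A=13/8, M_A=13/4 = ((13/8)·(12/5)³/6 - (13/4)·(12/5)²/2)/10000 = -351/625000 m
Load 2 — applied couple M₀=14 kN·m at a=24/5 m (b=L-a=36/5):
  y_2 = (R_Ax³/6 - M_Ax²/2)/EI  [x≤a] with R_A=42/25, M_A=42/25 = ((42/25)·(12/5)³/6 - (42/25)·(12/5)²/2)/10000 = -189/1953125 m
Load 3 — triangular load w₀=3 kN/m (0→w₀ over full span):
  y_3 = -w₀x²(L-x)²(x+2L)/(120LEI) = -3·(12/5)²·(12-(12/5))²·((12/5)+2·12)/(120·12·10000) = -28512/9765625 m
Superposition: y = Σ y_i = -279531/78125000 m ≈ -0.003578 m

y(12/5) = -279531/78125000 m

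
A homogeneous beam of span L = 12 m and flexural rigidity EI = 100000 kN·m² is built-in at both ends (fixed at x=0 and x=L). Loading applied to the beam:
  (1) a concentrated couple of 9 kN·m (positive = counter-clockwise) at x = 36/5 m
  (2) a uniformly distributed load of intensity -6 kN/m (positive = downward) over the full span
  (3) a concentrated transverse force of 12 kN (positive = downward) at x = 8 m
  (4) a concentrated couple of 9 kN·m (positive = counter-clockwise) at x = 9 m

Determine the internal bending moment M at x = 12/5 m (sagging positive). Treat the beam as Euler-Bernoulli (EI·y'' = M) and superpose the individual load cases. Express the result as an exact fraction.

M(12/5) = -2791/2000 kN·m

Load 1 — applied couple M₀=9 kN·m at a=36/5 m (b=L-a=24/5):
  M_1 = R_Ax - M_A  [x≤a] with R_A=27/25, M_A=72/25 = (27/25)·(12/5) - (72/25) = -36/125 kN·m
Load 2 — uniform load w=-6 kN/m over full span:
  M_2 = wLx/2 - wL²/12 - wx²/2 = (-6)·12·(12/5)/2 - (-6)·12²/12 - (-6)·(12/5)²/2 = 72/25 kN·m
Load 3 — point force P=12 kN at a=8 m (b=L-a=4):
  M_3 = Pb²(3a+b)x/L³ - Pab²/L²  [x≤a] = 12·4²·(3·8+4)·(12/5)/12³ - 12·8·4²/12² = -16/5 kN·m
Load 4 — applied couple M₀=9 kN·m at a=9 m (b=L-a=3):
  M_4 = R_Ax - M_A  [x≤a] with R_A=27/32, M_A=45/16 = (27/32)·(12/5) - (45/16) = -63/80 kN·m
Superposition: M = Σ M_i = -2791/2000 kN·m ≈ -1.395500 kN·m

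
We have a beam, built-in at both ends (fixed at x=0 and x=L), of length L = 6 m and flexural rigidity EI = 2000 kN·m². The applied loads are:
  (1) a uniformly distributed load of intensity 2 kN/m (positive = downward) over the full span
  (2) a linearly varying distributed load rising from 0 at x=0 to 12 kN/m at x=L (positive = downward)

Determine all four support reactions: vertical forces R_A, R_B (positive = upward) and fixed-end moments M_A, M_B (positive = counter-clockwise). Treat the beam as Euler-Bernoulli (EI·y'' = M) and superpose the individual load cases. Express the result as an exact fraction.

Load 1 — uniform load w=2 kN/m over full span:
  R_A = wL/2 = 2·6/2 = 6 kN
  M_A = wL²/12 = 2·6²/12 = 6 kN·m
  R_B = wL/2 = 2·6/2 = 6 kN
  M_B = -wL²/12 = -2·6²/12 = -6 kN·m
Load 2 — triangular load w₀=12 kN/m (0→w₀ over full span):
  R_A = 3w₀L/20 = 3·12·6/20 = 54/5 kN
  M_A = w₀L²/30 = 12·6²/30 = 72/5 kN·m
  R_B = 7w₀L/20 = 7·12·6/20 = 126/5 kN
  M_B = -w₀L²/20 = -12·6²/20 = -108/5 kN·m
Superposition: R_A = 84/5 kN, M_A = 102/5 kN·m, R_B = 156/5 kN, M_B = -138/5 kN·m

R_A = 84/5 kN, M_A = 102/5 kN·m, R_B = 156/5 kN, M_B = -138/5 kN·m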